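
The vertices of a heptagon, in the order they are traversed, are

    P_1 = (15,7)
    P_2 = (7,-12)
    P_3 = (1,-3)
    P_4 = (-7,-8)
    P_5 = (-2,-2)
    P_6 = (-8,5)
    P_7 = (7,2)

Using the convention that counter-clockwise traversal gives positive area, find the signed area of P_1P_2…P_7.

Apply the shoelace (surveyor's) formula: 2A = Σ (x_i·y_{i+1} − x_{i+1}·y_i), indices taken mod 7.
Σ = (-229) + (-9) + (-29) + (-2) + (-26) + (-51) + (19) = -327
Signed area = Σ/2 = -163.5 (negative ⇒ clockwise traversal).

-163.5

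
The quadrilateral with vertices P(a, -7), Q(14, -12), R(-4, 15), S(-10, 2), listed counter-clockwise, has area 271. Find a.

The doubled signed area Σ (x_i y_{i+1} − x_{i+1} y_i) is linear in a.
With a=0 it equals 472; the coefficient of a is -14 (from the two edges through P).
So -14·a + 472 = 2·271 = 542 ⇒ a = -5.

-5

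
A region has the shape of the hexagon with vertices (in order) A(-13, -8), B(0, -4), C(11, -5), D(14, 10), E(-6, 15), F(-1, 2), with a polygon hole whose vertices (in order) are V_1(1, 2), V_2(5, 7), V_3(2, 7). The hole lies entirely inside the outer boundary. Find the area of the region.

284

Outer boundary:
Apply the surveyor's formula: 2A = Σ (x_i·y_{i+1} − x_{i+1}·y_i), indices taken mod 6.
A→B: (-13)(-4) − (0)(-8) = 52
B→C: (0)(-5) − (11)(-4) = 44
C→D: (11)(10) − (14)(-5) = 180
D→E: (14)(15) − (-6)(10) = 270
E→F: (-6)(2) − (-1)(15) = 3
F→A: (-1)(-8) − (-13)(2) = 34
Σ = 583
Area = |Σ|/2 = 291.5.
Hole:
Apply Gauss's area formula: 2A = Σ (x_i·y_{i+1} − x_{i+1}·y_i), indices taken mod 3.
V_1→V_2: (1)(7) − (5)(2) = -3
V_2→V_3: (5)(7) − (2)(7) = 21
V_3→V_1: (2)(2) − (1)(7) = -3
Σ = 15
Area = |Σ|/2 = 7.5.
Net area = 291.5 − 7.5 = 284.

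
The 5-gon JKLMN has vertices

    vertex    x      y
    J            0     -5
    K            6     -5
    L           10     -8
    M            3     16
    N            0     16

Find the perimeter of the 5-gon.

|JK| = √((6)² + (0)²) = √36 = 6
|KL| = √((4)² + (-3)²) = √25 = 5
|LM| = √((-7)² + (24)²) = √625 = 25
|MN| = √((-3)² + (0)²) = √9 = 3
|NJ| = √((0)² + (-21)²) = √441 = 21
Perimeter = 6 + 5 + 25 + 3 + 21 = 60.

60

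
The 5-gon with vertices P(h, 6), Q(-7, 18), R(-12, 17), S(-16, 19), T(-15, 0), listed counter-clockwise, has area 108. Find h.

-9

The doubled signed area Σ (x_i y_{i+1} − x_{i+1} y_i) is linear in h.
With h=0 it equals 378; the coefficient of h is 18 (from the two edges through P).
So 18·h + 378 = 2·108 = 216 ⇒ h = -9.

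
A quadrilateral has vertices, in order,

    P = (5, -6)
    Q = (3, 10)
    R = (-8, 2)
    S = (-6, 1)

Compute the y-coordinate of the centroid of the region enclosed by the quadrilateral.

Apply the shoelace (surveyor's) formula. First the cross-terms c_i = x_i·y_{i+1} − x_{i+1}·y_i:
  68, 86, 4, 31  ⇒  2A = 189, A = 94.5.
Then Σ (y_i + y_{i+1})·c_i = 1161, so ȳ = 1161 / (6·94.5) = 43/21.

43/21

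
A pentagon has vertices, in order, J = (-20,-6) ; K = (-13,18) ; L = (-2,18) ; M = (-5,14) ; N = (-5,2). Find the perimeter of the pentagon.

|JK| = √((7)² + (24)²) = √625 = 25
|KL| = √((11)² + (0)²) = √121 = 11
|LM| = √((-3)² + (-4)²) = √25 = 5
|MN| = √((0)² + (-12)²) = √144 = 12
|NJ| = √((-15)² + (-8)²) = √289 = 17
Perimeter = 25 + 11 + 5 + 12 + 17 = 70.

70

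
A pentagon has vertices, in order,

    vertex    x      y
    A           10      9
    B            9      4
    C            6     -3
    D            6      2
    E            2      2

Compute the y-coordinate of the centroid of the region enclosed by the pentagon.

Apply the shoelace formula. First the cross-terms c_i = x_i·y_{i+1} − x_{i+1}·y_i:
  -41, -51, 30, 8, -2  ⇒  2A = -56, A = -28.
Then Σ (y_i + y_{i+1})·c_i = -604, so ȳ = -604 / (6·(-28)) = 151/42.

151/42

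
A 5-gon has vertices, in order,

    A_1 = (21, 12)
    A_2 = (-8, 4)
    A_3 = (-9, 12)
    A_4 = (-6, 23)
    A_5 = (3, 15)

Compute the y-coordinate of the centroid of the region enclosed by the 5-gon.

Apply Gauss's area formula. First the cross-terms c_i = x_i·y_{i+1} − x_{i+1}·y_i:
  180, -60, -135, -159, -279  ⇒  2A = -453, A = -226.5.
Then Σ (y_i + y_{i+1})·c_i = -16380, so ȳ = -16380 / (6·(-226.5)) = 1820/151.

1820/151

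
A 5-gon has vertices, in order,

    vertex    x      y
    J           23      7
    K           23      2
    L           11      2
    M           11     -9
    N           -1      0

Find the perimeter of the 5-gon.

|JK| = √((0)² + (-5)²) = √25 = 5
|KL| = √((-12)² + (0)²) = √144 = 12
|LM| = √((0)² + (-11)²) = √121 = 11
|MN| = √((-12)² + (9)²) = √225 = 15
|NJ| = √((24)² + (7)²) = √625 = 25
Perimeter = 5 + 12 + 11 + 15 + 25 = 68.

68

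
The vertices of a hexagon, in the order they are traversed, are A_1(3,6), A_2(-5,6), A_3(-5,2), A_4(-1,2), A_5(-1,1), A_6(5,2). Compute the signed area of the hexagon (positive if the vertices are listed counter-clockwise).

39

Apply the surveyor's formula: 2A = Σ (x_i·y_{i+1} − x_{i+1}·y_i), indices taken mod 6.
Σ = (48) + (20) + (-8) + (1) + (-7) + (24) = 78
Signed area = Σ/2 = 39 (positive ⇒ counter-clockwise traversal).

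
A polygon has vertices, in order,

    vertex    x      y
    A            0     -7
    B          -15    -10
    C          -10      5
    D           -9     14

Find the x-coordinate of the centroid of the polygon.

Apply the shoelace (surveyor's) formula. First the cross-terms c_i = x_i·y_{i+1} − x_{i+1}·y_i:
  -105, -175, -95, 63  ⇒  2A = -312, A = -156.
Then Σ (x_i + x_{i+1})·c_i = 7188, so x̄ = 7188 / (6·(-156)) = -599/78.

-599/78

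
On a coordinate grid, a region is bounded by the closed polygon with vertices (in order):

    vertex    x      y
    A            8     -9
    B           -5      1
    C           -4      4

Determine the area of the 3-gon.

Σ = (-37) + (-16) + (4) = -49
Area = |Σ|/2 = 24.5.

24.5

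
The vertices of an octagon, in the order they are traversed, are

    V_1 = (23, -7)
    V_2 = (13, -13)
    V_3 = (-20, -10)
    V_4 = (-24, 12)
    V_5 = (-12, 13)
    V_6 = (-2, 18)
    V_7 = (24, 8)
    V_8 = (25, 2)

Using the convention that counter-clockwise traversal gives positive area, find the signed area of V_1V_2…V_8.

Apply the shoelace formula: 2A = Σ (x_i·y_{i+1} − x_{i+1}·y_i), indices taken mod 8.
Σ = (-208) + (-390) + (-480) + (-168) + (-190) + (-448) + (-152) + (-221) = -2257
Signed area = Σ/2 = -1128.5 (negative ⇒ clockwise traversal).

-1128.5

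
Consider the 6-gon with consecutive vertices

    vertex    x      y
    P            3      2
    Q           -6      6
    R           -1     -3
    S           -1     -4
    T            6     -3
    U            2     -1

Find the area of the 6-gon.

44.5

Apply Gauss's area formula: 2A = Σ (x_i·y_{i+1} − x_{i+1}·y_i), indices taken mod 6.
Σ = (30) + (24) + (1) + (27) + (0) + (7) = 89
Area = |Σ|/2 = 44.5.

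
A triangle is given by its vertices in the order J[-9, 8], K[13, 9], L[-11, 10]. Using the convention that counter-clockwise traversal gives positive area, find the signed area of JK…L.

23

Σ = (-185) + (229) + (2) = 46
Signed area = Σ/2 = 23 (positive ⇒ counter-clockwise traversal).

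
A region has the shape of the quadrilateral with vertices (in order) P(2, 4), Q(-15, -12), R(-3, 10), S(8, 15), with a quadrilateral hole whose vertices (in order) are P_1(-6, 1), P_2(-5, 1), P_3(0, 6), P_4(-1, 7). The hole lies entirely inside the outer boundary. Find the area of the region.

Outer boundary:
Apply the surveyor's formula: 2A = Σ (x_i·y_{i+1} − x_{i+1}·y_i), indices taken mod 4.
Σ = (36) + (-186) + (-125) + (2) = -273
Area = |Σ|/2 = 136.5.
Hole:
Apply the shoelace formula: 2A = Σ (x_i·y_{i+1} − x_{i+1}·y_i), indices taken mod 4.
Σ = (-1) + (-30) + (6) + (41) = 16
Area = |Σ|/2 = 8.
Net area = 136.5 − 8 = 128.5.

128.5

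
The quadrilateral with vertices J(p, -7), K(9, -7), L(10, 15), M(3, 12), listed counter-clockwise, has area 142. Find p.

2

The doubled signed area Σ (x_i y_{i+1} − x_{i+1} y_i) is linear in p.
With p=0 it equals 322; the coefficient of p is -19 (from the two edges through J).
So -19·p + 322 = 2·142 = 284 ⇒ p = 2.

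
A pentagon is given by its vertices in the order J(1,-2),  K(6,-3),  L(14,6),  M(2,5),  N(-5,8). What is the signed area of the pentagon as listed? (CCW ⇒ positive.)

94

Apply the surveyor's formula: 2A = Σ (x_i·y_{i+1} − x_{i+1}·y_i), indices taken mod 5.
J→K: (1)(-3) − (6)(-2) = 9
K→L: (6)(6) − (14)(-3) = 78
L→M: (14)(5) − (2)(6) = 58
M→N: (2)(8) − (-5)(5) = 41
N→J: (-5)(-2) − (1)(8) = 2
Σ = 188
Signed area = Σ/2 = 94 (positive ⇒ counter-clockwise traversal).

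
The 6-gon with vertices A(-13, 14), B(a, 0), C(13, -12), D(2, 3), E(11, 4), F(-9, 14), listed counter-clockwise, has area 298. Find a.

-12

The doubled signed area Σ (x_i y_{i+1} − x_{i+1} y_i) is linear in a.
With a=0 it equals 284; the coefficient of a is -26 (from the two edges through B).
So -26·a + 284 = 2·298 = 596 ⇒ a = -12.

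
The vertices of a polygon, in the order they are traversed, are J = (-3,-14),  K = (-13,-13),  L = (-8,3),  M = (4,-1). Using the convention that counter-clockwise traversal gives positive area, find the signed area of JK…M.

Apply Gauss's area formula: 2A = Σ (x_i·y_{i+1} − x_{i+1}·y_i), indices taken mod 4.
Σ = (-143) + (-143) + (-4) + (-59) = -349
Signed area = Σ/2 = -174.5 (negative ⇒ clockwise traversal).

-174.5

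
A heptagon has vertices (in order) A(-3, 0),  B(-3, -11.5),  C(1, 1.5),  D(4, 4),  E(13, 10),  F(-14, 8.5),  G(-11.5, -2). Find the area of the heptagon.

Σ = (34.5) + (7) + (-2) + (-12) + (250.5) + (125.75) + (-6) = 397.75
Area = |Σ|/2 = 198.875.

198.875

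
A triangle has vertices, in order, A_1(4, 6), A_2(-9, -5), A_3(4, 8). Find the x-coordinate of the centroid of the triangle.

Apply the surveyor's formula. First the cross-terms c_i = x_i·y_{i+1} − x_{i+1}·y_i:
  34, -52, -8  ⇒  2A = -26, A = -13.
Then Σ (x_i + x_{i+1})·c_i = 26, so x̄ = 26 / (6·(-13)) = -1/3.

-1/3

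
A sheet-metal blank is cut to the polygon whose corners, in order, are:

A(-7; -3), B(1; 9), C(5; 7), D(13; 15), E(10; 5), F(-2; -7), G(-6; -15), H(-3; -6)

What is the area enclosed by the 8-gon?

156.5

Cross-terms: -60, -38, -16, -85, -60, -12, -9, -33  ⇒  Σ = -313
Area = |Σ|/2 = 156.5.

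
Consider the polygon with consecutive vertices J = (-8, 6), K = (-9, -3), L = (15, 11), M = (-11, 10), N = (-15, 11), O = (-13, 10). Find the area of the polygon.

159.5

Apply the shoelace formula: 2A = Σ (x_i·y_{i+1} − x_{i+1}·y_i), indices taken mod 6.
J→K: (-8)(-3) − (-9)(6) = 78
K→L: (-9)(11) − (15)(-3) = -54
L→M: (15)(10) − (-11)(11) = 271
M→N: (-11)(11) − (-15)(10) = 29
N→O: (-15)(10) − (-13)(11) = -7
O→J: (-13)(6) − (-8)(10) = 2
Σ = 319
Area = |Σ|/2 = 159.5.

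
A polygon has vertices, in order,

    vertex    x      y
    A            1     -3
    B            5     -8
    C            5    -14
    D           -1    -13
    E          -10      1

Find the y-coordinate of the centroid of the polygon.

Apply the surveyor's formula. First the cross-terms c_i = x_i·y_{i+1} − x_{i+1}·y_i:
  7, -30, -79, -131, 29  ⇒  2A = -204, A = -102.
Then Σ (y_i + y_{i+1})·c_i = 4230, so ȳ = 4230 / (6·(-102)) = -235/34.

-235/34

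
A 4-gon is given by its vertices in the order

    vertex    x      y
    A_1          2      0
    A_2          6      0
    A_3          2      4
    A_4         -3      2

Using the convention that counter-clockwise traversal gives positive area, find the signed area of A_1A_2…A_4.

18

Apply Gauss's area formula: 2A = Σ (x_i·y_{i+1} − x_{i+1}·y_i), indices taken mod 4.
Σ = (0) + (24) + (16) + (-4) = 36
Signed area = Σ/2 = 18 (positive ⇒ counter-clockwise traversal).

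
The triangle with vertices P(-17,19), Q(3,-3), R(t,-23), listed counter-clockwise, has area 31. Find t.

Write out the shoelace sum; only the two edges meeting at R involve t:
2·Area = [(3·(-23) − t·(-3)) + (t·19 − (-17)·(-23))] + -6
       = 22·t + -466 = 62
⇒ t = 24.

24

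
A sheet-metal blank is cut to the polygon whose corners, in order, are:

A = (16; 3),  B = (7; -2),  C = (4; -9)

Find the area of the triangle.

24

Apply Gauss's area formula: 2A = Σ (x_i·y_{i+1} − x_{i+1}·y_i), indices taken mod 3.
Cross-terms: -53, -55, 156  ⇒  Σ = 48
Area = |Σ|/2 = 24.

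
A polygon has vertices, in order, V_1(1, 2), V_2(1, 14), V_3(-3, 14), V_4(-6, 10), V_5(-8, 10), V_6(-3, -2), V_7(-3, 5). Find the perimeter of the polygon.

48

|V_1V_2| = √((0)² + (12)²) = √144 = 12
|V_2V_3| = √((-4)² + (0)²) = √16 = 4
|V_3V_4| = √((-3)² + (-4)²) = √25 = 5
|V_4V_5| = √((-2)² + (0)²) = √4 = 2
|V_5V_6| = √((5)² + (-12)²) = √169 = 13
|V_6V_7| = √((0)² + (7)²) = √49 = 7
|V_7V_1| = √((4)² + (-3)²) = √25 = 5
Perimeter = 12 + 4 + 5 + 2 + 13 + 7 + 5 = 48.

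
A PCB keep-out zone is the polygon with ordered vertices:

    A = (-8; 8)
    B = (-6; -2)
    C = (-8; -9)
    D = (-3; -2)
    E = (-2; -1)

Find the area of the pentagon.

Apply Gauss's area formula: 2A = Σ (x_i·y_{i+1} − x_{i+1}·y_i), indices taken mod 5.
Cross-terms: 64, 38, -11, -1, -24  ⇒  Σ = 66
Area = |Σ|/2 = 33.

33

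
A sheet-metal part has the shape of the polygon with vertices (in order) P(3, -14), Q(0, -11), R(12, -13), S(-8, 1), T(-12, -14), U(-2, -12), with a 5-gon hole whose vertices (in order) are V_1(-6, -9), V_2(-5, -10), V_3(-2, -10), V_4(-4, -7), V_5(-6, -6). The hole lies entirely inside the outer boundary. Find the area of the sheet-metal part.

146

Outer boundary:
Cross-terms: -33, 132, -92, 124, 116, 64  ⇒  Σ = 311
Area = |Σ|/2 = 155.5.
Hole:
Apply the shoelace formula: 2A = Σ (x_i·y_{i+1} − x_{i+1}·y_i), indices taken mod 5.
Σ = (15) + (30) + (-26) + (-18) + (18) = 19
Area = |Σ|/2 = 9.5.
Net area = 155.5 − 9.5 = 146.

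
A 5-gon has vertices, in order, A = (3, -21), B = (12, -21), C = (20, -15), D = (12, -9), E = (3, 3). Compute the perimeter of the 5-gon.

|AB| = √((9)² + (0)²) = √81 = 9
|BC| = √((8)² + (6)²) = √100 = 10
|CD| = √((-8)² + (6)²) = √100 = 10
|DE| = √((-9)² + (12)²) = √225 = 15
|EA| = √((0)² + (-24)²) = √576 = 24
Perimeter = 9 + 10 + 10 + 15 + 24 = 68.

68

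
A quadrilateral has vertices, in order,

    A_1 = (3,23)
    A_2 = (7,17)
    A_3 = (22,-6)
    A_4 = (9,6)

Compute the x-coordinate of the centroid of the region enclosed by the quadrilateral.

1710/151

Apply the surveyor's formula. First the cross-terms c_i = x_i·y_{i+1} − x_{i+1}·y_i:
  -110, -416, 186, 189  ⇒  2A = -151, A = -75.5.
Then Σ (x_i + x_{i+1})·c_i = -5130, so x̄ = -5130 / (6·(-75.5)) = 1710/151.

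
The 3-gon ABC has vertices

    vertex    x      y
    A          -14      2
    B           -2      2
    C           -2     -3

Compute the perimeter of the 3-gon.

30

|AB| = √((12)² + (0)²) = √144 = 12
|BC| = √((0)² + (-5)²) = √25 = 5
|CA| = √((-12)² + (5)²) = √169 = 13
Perimeter = 12 + 5 + 13 = 30.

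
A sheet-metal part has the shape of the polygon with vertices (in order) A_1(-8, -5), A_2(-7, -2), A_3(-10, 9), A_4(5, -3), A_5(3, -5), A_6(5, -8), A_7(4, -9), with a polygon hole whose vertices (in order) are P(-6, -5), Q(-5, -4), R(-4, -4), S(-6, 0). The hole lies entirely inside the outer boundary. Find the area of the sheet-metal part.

Outer boundary:
Apply the shoelace (surveyor's) formula: 2A = Σ (x_i·y_{i+1} − x_{i+1}·y_i), indices taken mod 7.
Σ = (-19) + (-83) + (-15) + (-16) + (1) + (-13) + (-92) = -237
Area = |Σ|/2 = 118.5.
Hole:
Apply the surveyor's formula: 2A = Σ (x_i·y_{i+1} − x_{i+1}·y_i), indices taken mod 4.
P→Q: (-6)(-4) − (-5)(-5) = -1
Q→R: (-5)(-4) − (-4)(-4) = 4
R→S: (-4)(0) − (-6)(-4) = -24
S→P: (-6)(-5) − (-6)(0) = 30
Σ = 9
Area = |Σ|/2 = 4.5.
Net area = 118.5 − 4.5 = 114.

114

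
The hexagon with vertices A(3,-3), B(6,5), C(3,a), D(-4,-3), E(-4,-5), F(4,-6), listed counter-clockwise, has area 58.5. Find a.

The doubled signed area Σ (x_i y_{i+1} − x_{i+1} y_i) is linear in a.
With a=0 it equals 67; the coefficient of a is 10 (from the two edges through C).
So 10·a + 67 = 2·58.5 = 117 ⇒ a = 5.

5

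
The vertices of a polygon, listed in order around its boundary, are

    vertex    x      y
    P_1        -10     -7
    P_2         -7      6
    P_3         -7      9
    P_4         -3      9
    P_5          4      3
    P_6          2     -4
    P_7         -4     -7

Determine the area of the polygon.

Apply the surveyor's formula: 2A = Σ (x_i·y_{i+1} − x_{i+1}·y_i), indices taken mod 7.
Σ = (-109) + (-21) + (-36) + (-45) + (-22) + (-30) + (-42) = -305
Area = |Σ|/2 = 152.5.

152.5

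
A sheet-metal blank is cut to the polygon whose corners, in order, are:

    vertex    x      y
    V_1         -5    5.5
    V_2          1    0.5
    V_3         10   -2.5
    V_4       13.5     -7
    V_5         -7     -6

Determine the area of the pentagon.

Apply Gauss's area formula: 2A = Σ (x_i·y_{i+1} − x_{i+1}·y_i), indices taken mod 5.
Σ = (-8) + (-7.5) + (-36.25) + (-130) + (-68.5) = -250.25
Area = |Σ|/2 = 125.125.

125.125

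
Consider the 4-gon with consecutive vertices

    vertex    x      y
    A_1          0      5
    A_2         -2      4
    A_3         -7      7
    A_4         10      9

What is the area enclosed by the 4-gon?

29.5

Apply the surveyor's formula: 2A = Σ (x_i·y_{i+1} − x_{i+1}·y_i), indices taken mod 4.
Cross-terms: 10, 14, -133, 50  ⇒  Σ = -59
Area = |Σ|/2 = 29.5.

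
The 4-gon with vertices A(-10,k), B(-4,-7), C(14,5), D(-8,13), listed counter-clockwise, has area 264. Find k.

-7

Write out the shoelace sum; only the two edges meeting at A involve k:
2·Area = [((-8)·k − (-10)·13) + ((-10)·(-7) − (-4)·k)] + 300
       = -4·k + 500 = 528
⇒ k = -7.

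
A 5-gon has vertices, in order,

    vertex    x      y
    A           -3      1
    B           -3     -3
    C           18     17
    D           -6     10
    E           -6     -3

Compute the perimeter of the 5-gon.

|AB| = √((0)² + (-4)²) = √16 = 4
|BC| = √((21)² + (20)²) = √841 = 29
|CD| = √((-24)² + (-7)²) = √625 = 25
|DE| = √((0)² + (-13)²) = √169 = 13
|EA| = √((3)² + (4)²) = √25 = 5
Perimeter = 4 + 29 + 25 + 13 + 5 = 76.

76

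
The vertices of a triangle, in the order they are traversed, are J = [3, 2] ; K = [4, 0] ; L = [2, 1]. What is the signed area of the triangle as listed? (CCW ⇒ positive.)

Apply Gauss's area formula: 2A = Σ (x_i·y_{i+1} − x_{i+1}·y_i), indices taken mod 3.
Cross-terms: -8, 4, 1  ⇒  Σ = -3
Signed area = Σ/2 = -1.5 (negative ⇒ clockwise traversal).

-1.5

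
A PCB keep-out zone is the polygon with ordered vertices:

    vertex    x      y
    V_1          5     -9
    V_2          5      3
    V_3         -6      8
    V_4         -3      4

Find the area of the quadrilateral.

62.5

Apply Gauss's area formula: 2A = Σ (x_i·y_{i+1} − x_{i+1}·y_i), indices taken mod 4.
V_1→V_2: (5)(3) − (5)(-9) = 60
V_2→V_3: (5)(8) − (-6)(3) = 58
V_3→V_4: (-6)(4) − (-3)(8) = 0
V_4→V_1: (-3)(-9) − (5)(4) = 7
Σ = 125
Area = |Σ|/2 = 62.5.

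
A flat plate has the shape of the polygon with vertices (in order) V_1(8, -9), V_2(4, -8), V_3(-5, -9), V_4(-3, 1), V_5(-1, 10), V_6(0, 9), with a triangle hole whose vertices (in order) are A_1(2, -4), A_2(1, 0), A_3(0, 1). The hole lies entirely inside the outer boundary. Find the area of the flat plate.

121.5

Outer boundary:
Apply Gauss's area formula: 2A = Σ (x_i·y_{i+1} − x_{i+1}·y_i), indices taken mod 6.
Σ = (-28) + (-76) + (-32) + (-29) + (-9) + (-72) = -246
Area = |Σ|/2 = 123.
Hole:
Apply the shoelace (surveyor's) formula: 2A = Σ (x_i·y_{i+1} − x_{i+1}·y_i), indices taken mod 3.
Cross-terms: 4, 1, -2  ⇒  Σ = 3
Area = |Σ|/2 = 1.5.
Net area = 123 − 1.5 = 121.5.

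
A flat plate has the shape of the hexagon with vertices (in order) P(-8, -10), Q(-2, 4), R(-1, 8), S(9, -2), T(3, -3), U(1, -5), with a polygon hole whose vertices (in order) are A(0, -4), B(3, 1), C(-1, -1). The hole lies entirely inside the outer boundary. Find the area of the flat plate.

101.5

Outer boundary:
P→Q: (-8)(4) − (-2)(-10) = -52
Q→R: (-2)(8) − (-1)(4) = -12
R→S: (-1)(-2) − (9)(8) = -70
S→T: (9)(-3) − (3)(-2) = -21
T→U: (3)(-5) − (1)(-3) = -12
U→P: (1)(-10) − (-8)(-5) = -50
Σ = -217
Area = |Σ|/2 = 108.5.
Hole:
Apply the surveyor's formula: 2A = Σ (x_i·y_{i+1} − x_{i+1}·y_i), indices taken mod 3.
Σ = (12) + (-2) + (4) = 14
Area = |Σ|/2 = 7.
Net area = 108.5 − 7 = 101.5.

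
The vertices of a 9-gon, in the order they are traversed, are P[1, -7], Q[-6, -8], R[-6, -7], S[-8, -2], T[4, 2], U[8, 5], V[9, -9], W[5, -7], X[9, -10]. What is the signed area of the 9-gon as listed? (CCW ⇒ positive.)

-139.5

Cross-terms: -50, -6, -44, -8, 4, -117, -18, 13, -53  ⇒  Σ = -279
Signed area = Σ/2 = -139.5 (negative ⇒ clockwise traversal).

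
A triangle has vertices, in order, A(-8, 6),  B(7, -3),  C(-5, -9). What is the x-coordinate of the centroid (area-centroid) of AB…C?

-2

Apply the shoelace formula. First the cross-terms c_i = x_i·y_{i+1} − x_{i+1}·y_i:
  -18, -78, -102  ⇒  2A = -198, A = -99.
Then Σ (x_i + x_{i+1})·c_i = 1188, so x̄ = 1188 / (6·(-99)) = -2.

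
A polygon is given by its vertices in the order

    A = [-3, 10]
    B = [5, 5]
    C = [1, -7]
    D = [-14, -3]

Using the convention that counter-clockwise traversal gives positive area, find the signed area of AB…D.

Apply the surveyor's formula: 2A = Σ (x_i·y_{i+1} − x_{i+1}·y_i), indices taken mod 4.
A→B: (-3)(5) − (5)(10) = -65
B→C: (5)(-7) − (1)(5) = -40
C→D: (1)(-3) − (-14)(-7) = -101
D→A: (-14)(10) − (-3)(-3) = -149
Σ = -355
Signed area = Σ/2 = -177.5 (negative ⇒ clockwise traversal).

-177.5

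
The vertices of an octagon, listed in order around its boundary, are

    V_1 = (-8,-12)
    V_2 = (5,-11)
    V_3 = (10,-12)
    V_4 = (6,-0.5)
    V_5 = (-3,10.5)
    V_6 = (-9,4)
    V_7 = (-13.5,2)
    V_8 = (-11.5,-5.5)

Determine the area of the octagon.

318.125

V_1→V_2: (-8)(-11) − (5)(-12) = 148
V_2→V_3: (5)(-12) − (10)(-11) = 50
V_3→V_4: (10)(-0.5) − (6)(-12) = 67
V_4→V_5: (6)(10.5) − (-3)(-0.5) = 61.5
V_5→V_6: (-3)(4) − (-9)(10.5) = 82.5
V_6→V_7: (-9)(2) − (-13.5)(4) = 36
V_7→V_8: (-13.5)(-5.5) − (-11.5)(2) = 97.25
V_8→V_1: (-11.5)(-12) − (-8)(-5.5) = 94
Σ = 636.25
Area = |Σ|/2 = 318.125.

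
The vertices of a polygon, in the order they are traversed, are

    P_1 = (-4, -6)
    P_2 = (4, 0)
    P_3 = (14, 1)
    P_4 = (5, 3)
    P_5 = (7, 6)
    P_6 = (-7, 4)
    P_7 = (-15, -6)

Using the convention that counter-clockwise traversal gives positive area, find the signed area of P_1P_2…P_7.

P_1→P_2: (-4)(0) − (4)(-6) = 24
P_2→P_3: (4)(1) − (14)(0) = 4
P_3→P_4: (14)(3) − (5)(1) = 37
P_4→P_5: (5)(6) − (7)(3) = 9
P_5→P_6: (7)(4) − (-7)(6) = 70
P_6→P_7: (-7)(-6) − (-15)(4) = 102
P_7→P_1: (-15)(-6) − (-4)(-6) = 66
Σ = 312
Signed area = Σ/2 = 156 (positive ⇒ counter-clockwise traversal).

156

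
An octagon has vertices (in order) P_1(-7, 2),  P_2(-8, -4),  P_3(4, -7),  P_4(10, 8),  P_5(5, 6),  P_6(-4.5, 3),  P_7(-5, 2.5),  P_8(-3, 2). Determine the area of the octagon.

Apply the surveyor's formula: 2A = Σ (x_i·y_{i+1} − x_{i+1}·y_i), indices taken mod 8.
Σ = (44) + (72) + (102) + (20) + (42) + (3.75) + (-2.5) + (8) = 289.25
Area = |Σ|/2 = 144.625.

144.625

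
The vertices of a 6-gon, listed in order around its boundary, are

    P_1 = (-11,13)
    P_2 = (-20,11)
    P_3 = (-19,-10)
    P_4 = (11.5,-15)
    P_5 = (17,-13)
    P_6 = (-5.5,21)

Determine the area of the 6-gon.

Apply the shoelace (surveyor's) formula: 2A = Σ (x_i·y_{i+1} − x_{i+1}·y_i), indices taken mod 6.
P_1→P_2: (-11)(11) − (-20)(13) = 139
P_2→P_3: (-20)(-10) − (-19)(11) = 409
P_3→P_4: (-19)(-15) − (11.5)(-10) = 400
P_4→P_5: (11.5)(-13) − (17)(-15) = 105.5
P_5→P_6: (17)(21) − (-5.5)(-13) = 285.5
P_6→P_1: (-5.5)(13) − (-11)(21) = 159.5
Σ = 1498.5
Area = |Σ|/2 = 749.25.

749.25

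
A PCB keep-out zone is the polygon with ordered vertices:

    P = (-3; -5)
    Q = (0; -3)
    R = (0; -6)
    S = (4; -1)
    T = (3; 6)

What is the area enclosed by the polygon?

31.5

Σ = (9) + (0) + (24) + (27) + (3) = 63
Area = |Σ|/2 = 31.5.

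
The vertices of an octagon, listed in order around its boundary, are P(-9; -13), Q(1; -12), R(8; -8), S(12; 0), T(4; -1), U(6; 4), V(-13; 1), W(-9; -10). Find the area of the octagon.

Apply the surveyor's formula: 2A = Σ (x_i·y_{i+1} − x_{i+1}·y_i), indices taken mod 8.
Σ = (121) + (88) + (96) + (-12) + (22) + (58) + (139) + (27) = 539
Area = |Σ|/2 = 269.5.

269.5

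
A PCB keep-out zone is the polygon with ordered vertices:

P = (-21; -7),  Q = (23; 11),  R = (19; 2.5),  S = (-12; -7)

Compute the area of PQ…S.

193.75

Apply the shoelace (surveyor's) formula: 2A = Σ (x_i·y_{i+1} − x_{i+1}·y_i), indices taken mod 4.
Σ = (-70) + (-151.5) + (-103) + (-63) = -387.5
Area = |Σ|/2 = 193.75.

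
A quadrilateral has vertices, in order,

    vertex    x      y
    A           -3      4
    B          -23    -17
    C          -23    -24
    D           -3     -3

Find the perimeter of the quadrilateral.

|AB| = √((-20)² + (-21)²) = √841 = 29
|BC| = √((0)² + (-7)²) = √49 = 7
|CD| = √((20)² + (21)²) = √841 = 29
|DA| = √((0)² + (7)²) = √49 = 7
Perimeter = 29 + 7 + 29 + 7 = 72.

72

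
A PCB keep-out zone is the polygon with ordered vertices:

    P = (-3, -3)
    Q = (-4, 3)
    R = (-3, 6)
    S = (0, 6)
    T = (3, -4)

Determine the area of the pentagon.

Apply the shoelace formula: 2A = Σ (x_i·y_{i+1} − x_{i+1}·y_i), indices taken mod 5.
Σ = (-21) + (-15) + (-18) + (-18) + (-21) = -93
Area = |Σ|/2 = 46.5.

46.5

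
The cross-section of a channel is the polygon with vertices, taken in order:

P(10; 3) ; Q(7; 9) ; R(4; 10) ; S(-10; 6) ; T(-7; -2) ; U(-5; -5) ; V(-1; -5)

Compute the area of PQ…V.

Apply the shoelace formula: 2A = Σ (x_i·y_{i+1} − x_{i+1}·y_i), indices taken mod 7.
Σ = (69) + (34) + (124) + (62) + (25) + (20) + (47) = 381
Area = |Σ|/2 = 190.5.

190.5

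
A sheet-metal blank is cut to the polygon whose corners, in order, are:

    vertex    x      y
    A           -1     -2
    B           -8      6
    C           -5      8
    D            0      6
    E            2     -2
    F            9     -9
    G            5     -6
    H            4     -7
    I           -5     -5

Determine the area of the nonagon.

Apply the shoelace (surveyor's) formula: 2A = Σ (x_i·y_{i+1} − x_{i+1}·y_i), indices taken mod 9.
Σ = (-22) + (-34) + (-30) + (-12) + (0) + (-9) + (-11) + (-55) + (5) = -168
Area = |Σ|/2 = 84.

84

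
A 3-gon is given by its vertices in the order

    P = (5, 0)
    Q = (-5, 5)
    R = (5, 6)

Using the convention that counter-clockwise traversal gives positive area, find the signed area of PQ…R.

Cross-terms: 25, -55, -30  ⇒  Σ = -60
Signed area = Σ/2 = -30 (negative ⇒ clockwise traversal).

-30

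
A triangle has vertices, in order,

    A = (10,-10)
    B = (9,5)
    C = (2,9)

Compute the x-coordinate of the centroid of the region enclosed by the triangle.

Apply Gauss's area formula. First the cross-terms c_i = x_i·y_{i+1} − x_{i+1}·y_i:
  140, 71, -110  ⇒  2A = 101, A = 50.5.
Then Σ (x_i + x_{i+1})·c_i = 2121, so x̄ = 2121 / (6·50.5) = 7.

7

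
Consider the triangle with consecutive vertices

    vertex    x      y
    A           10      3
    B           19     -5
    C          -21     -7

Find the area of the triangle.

A→B: (10)(-5) − (19)(3) = -107
B→C: (19)(-7) − (-21)(-5) = -238
C→A: (-21)(3) − (10)(-7) = 7
Σ = -338
Area = |Σ|/2 = 169.

169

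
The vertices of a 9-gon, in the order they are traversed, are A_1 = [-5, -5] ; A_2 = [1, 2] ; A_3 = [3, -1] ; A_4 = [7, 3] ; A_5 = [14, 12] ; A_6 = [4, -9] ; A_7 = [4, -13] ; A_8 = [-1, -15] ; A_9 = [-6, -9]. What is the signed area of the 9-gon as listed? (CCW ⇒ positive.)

Apply the surveyor's formula: 2A = Σ (x_i·y_{i+1} − x_{i+1}·y_i), indices taken mod 9.
Σ = (-5) + (-7) + (16) + (42) + (-174) + (-16) + (-73) + (-81) + (-15) = -313
Signed area = Σ/2 = -156.5 (negative ⇒ clockwise traversal).

-156.5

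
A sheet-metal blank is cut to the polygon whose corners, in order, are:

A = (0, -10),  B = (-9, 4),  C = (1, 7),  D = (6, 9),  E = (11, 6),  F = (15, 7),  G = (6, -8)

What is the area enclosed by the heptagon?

Apply the surveyor's formula: 2A = Σ (x_i·y_{i+1} − x_{i+1}·y_i), indices taken mod 7.
Cross-terms: -90, -67, -33, -63, -13, -162, -60  ⇒  Σ = -488
Area = |Σ|/2 = 244.

244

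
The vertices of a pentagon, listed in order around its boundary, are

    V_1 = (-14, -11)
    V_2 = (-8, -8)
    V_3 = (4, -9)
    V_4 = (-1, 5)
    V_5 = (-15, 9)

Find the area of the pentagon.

Apply the shoelace formula: 2A = Σ (x_i·y_{i+1} − x_{i+1}·y_i), indices taken mod 5.
Cross-terms: 24, 104, 11, 66, 291  ⇒  Σ = 496
Area = |Σ|/2 = 248.

248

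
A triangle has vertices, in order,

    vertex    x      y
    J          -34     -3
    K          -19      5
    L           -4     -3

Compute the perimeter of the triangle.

|JK| = √((15)² + (8)²) = √289 = 17
|KL| = √((15)² + (-8)²) = √289 = 17
|LJ| = √((-30)² + (0)²) = √900 = 30
Perimeter = 17 + 17 + 30 = 64.

64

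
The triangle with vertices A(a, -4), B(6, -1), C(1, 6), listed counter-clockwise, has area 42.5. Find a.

-4

Write out the shoelace sum; only the two edges meeting at A involve a:
2·Area = [(1·(-4) − a·6) + (a·(-1) − 6·(-4))] + 37
       = -7·a + 57 = 85
⇒ a = -4.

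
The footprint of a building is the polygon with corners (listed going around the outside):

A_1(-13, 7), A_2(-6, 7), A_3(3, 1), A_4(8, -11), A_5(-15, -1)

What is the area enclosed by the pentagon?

Apply the shoelace (surveyor's) formula: 2A = Σ (x_i·y_{i+1} − x_{i+1}·y_i), indices taken mod 5.
Σ = (-49) + (-27) + (-41) + (-173) + (-118) = -408
Area = |Σ|/2 = 204.

204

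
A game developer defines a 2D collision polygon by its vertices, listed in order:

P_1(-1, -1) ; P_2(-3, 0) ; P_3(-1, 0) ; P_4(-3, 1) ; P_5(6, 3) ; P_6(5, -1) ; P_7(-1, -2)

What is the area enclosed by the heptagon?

Apply the shoelace (surveyor's) formula: 2A = Σ (x_i·y_{i+1} − x_{i+1}·y_i), indices taken mod 7.
P_1→P_2: (-1)(0) − (-3)(-1) = -3
P_2→P_3: (-3)(0) − (-1)(0) = 0
P_3→P_4: (-1)(1) − (-3)(0) = -1
P_4→P_5: (-3)(3) − (6)(1) = -15
P_5→P_6: (6)(-1) − (5)(3) = -21
P_6→P_7: (5)(-2) − (-1)(-1) = -11
P_7→P_1: (-1)(-1) − (-1)(-2) = -1
Σ = -52
Area = |Σ|/2 = 26.

26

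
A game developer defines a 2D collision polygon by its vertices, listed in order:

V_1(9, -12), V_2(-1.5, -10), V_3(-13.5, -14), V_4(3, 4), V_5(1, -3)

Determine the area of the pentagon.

116

V_1→V_2: (9)(-10) − (-1.5)(-12) = -108
V_2→V_3: (-1.5)(-14) − (-13.5)(-10) = -114
V_3→V_4: (-13.5)(4) − (3)(-14) = -12
V_4→V_5: (3)(-3) − (1)(4) = -13
V_5→V_1: (1)(-12) − (9)(-3) = 15
Σ = -232
Area = |Σ|/2 = 116.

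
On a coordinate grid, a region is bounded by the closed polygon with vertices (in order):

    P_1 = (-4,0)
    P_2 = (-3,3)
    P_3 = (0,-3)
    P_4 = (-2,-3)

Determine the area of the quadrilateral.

10.5

P_1→P_2: (-4)(3) − (-3)(0) = -12
P_2→P_3: (-3)(-3) − (0)(3) = 9
P_3→P_4: (0)(-3) − (-2)(-3) = -6
P_4→P_1: (-2)(0) − (-4)(-3) = -12
Σ = -21
Area = |Σ|/2 = 10.5.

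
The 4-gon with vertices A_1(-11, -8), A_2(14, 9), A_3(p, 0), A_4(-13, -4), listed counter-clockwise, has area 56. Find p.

-3

Write out the shoelace sum; only the two edges meeting at A_3 involve p:
2·Area = [(14·0 − p·9) + (p·(-4) − (-13)·0)] + 73
       = -13·p + 73 = 112
⇒ p = -3.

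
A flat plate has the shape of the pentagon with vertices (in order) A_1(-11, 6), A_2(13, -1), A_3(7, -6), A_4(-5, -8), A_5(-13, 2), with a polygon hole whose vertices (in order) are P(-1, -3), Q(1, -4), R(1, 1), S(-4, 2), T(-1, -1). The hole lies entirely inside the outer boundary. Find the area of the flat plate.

Outer boundary:
Apply the surveyor's formula: 2A = Σ (x_i·y_{i+1} − x_{i+1}·y_i), indices taken mod 5.
Σ = (-67) + (-71) + (-86) + (-114) + (-56) = -394
Area = |Σ|/2 = 197.
Hole:
Apply the shoelace (surveyor's) formula: 2A = Σ (x_i·y_{i+1} − x_{i+1}·y_i), indices taken mod 5.
Σ = (7) + (5) + (6) + (6) + (2) = 26
Area = |Σ|/2 = 13.
Net area = 197 − 13 = 184.

184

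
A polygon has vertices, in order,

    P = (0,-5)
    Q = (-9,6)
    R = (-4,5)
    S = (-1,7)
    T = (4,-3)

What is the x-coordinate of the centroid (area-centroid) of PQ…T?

-319/201

Apply the shoelace formula. First the cross-terms c_i = x_i·y_{i+1} − x_{i+1}·y_i:
  -45, -21, -23, -25, -20  ⇒  2A = -134, A = -67.
Then Σ (x_i + x_{i+1})·c_i = 638, so x̄ = 638 / (6·(-67)) = -319/201.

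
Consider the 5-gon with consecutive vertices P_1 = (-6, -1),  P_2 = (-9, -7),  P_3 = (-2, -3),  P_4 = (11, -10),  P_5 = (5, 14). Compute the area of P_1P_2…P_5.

Cross-terms: 33, 13, 53, 204, 79  ⇒  Σ = 382
Area = |Σ|/2 = 191.

191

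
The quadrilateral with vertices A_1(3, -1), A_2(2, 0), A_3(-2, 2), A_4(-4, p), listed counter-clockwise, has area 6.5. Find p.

Write out the shoelace sum; only the two edges meeting at A_4 involve p:
2·Area = [((-2)·p − (-4)·2) + ((-4)·(-1) − 3·p)] + 6
       = -5·p + 18 = 13
⇒ p = 1.

1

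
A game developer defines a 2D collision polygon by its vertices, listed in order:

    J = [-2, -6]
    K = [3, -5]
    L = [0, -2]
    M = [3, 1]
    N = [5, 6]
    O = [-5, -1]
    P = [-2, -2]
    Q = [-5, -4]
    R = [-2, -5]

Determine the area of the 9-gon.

45.5

Σ = (28) + (-6) + (6) + (13) + (25) + (8) + (-2) + (17) + (2) = 91
Area = |Σ|/2 = 45.5.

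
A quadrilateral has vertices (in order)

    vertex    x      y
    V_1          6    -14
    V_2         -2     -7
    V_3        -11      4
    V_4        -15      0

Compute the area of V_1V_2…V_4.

57.5

Apply the shoelace (surveyor's) formula: 2A = Σ (x_i·y_{i+1} − x_{i+1}·y_i), indices taken mod 4.
V_1→V_2: (6)(-7) − (-2)(-14) = -70
V_2→V_3: (-2)(4) − (-11)(-7) = -85
V_3→V_4: (-11)(0) − (-15)(4) = 60
V_4→V_1: (-15)(-14) − (6)(0) = 210
Σ = 115
Area = |Σ|/2 = 57.5.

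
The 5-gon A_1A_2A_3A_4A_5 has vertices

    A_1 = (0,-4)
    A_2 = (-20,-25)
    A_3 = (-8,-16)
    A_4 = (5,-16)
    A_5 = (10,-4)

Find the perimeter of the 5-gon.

|A_1A_2| = √((-20)² + (-21)²) = √841 = 29
|A_2A_3| = √((12)² + (9)²) = √225 = 15
|A_3A_4| = √((13)² + (0)²) = √169 = 13
|A_4A_5| = √((5)² + (12)²) = √169 = 13
|A_5A_1| = √((-10)² + (0)²) = √100 = 10
Perimeter = 29 + 15 + 13 + 13 + 10 = 80.

80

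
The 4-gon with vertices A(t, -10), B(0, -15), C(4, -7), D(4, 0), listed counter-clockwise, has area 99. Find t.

Write out the shoelace sum; only the two edges meeting at A involve t:
2·Area = [(4·(-10) − t·0) + (t·(-15) − 0·(-10))] + 88
       = -15·t + 48 = 198
⇒ t = -10.

-10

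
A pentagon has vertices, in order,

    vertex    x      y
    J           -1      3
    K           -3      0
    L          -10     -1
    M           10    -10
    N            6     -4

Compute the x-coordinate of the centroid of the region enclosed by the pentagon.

Apply the surveyor's formula. First the cross-terms c_i = x_i·y_{i+1} − x_{i+1}·y_i:
  9, 3, 110, 20, 14  ⇒  2A = 156, A = 78.
Then Σ (x_i + x_{i+1})·c_i = 315, so x̄ = 315 / (6·78) = 35/52.

35/52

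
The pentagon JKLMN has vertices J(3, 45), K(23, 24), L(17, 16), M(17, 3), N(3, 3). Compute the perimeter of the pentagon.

|JK| = √((20)² + (-21)²) = √841 = 29
|KL| = √((-6)² + (-8)²) = √100 = 10
|LM| = √((0)² + (-13)²) = √169 = 13
|MN| = √((-14)² + (0)²) = √196 = 14
|NJ| = √((0)² + (42)²) = √1764 = 42
Perimeter = 29 + 10 + 13 + 14 + 42 = 108.

108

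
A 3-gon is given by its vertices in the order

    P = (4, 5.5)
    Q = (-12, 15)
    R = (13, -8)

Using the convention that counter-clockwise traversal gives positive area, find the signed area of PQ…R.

65.25

Σ = (126) + (-99) + (103.5) = 130.5
Signed area = Σ/2 = 65.25 (positive ⇒ counter-clockwise traversal).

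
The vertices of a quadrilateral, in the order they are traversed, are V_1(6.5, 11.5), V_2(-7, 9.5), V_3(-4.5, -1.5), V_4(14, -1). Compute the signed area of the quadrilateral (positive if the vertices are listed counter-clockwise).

Apply the surveyor's formula: 2A = Σ (x_i·y_{i+1} − x_{i+1}·y_i), indices taken mod 4.
V_1→V_2: (6.5)(9.5) − (-7)(11.5) = 142.25
V_2→V_3: (-7)(-1.5) − (-4.5)(9.5) = 53.25
V_3→V_4: (-4.5)(-1) − (14)(-1.5) = 25.5
V_4→V_1: (14)(11.5) − (6.5)(-1) = 167.5
Σ = 388.5
Signed area = Σ/2 = 194.25 (positive ⇒ counter-clockwise traversal).

194.25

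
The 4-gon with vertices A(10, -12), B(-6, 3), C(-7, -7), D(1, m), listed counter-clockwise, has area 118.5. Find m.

-13

Write out the shoelace sum; only the two edges meeting at D involve m:
2·Area = [((-7)·m − 1·(-7)) + (1·(-12) − 10·m)] + 21
       = -17·m + 16 = 237
⇒ m = -13.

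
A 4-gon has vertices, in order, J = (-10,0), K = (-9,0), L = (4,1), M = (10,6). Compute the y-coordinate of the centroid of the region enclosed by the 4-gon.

Apply the shoelace (surveyor's) formula. First the cross-terms c_i = x_i·y_{i+1} − x_{i+1}·y_i:
  0, -9, 14, 60  ⇒  2A = 65, A = 32.5.
Then Σ (y_i + y_{i+1})·c_i = 449, so ȳ = 449 / (6·32.5) = 449/195.

449/195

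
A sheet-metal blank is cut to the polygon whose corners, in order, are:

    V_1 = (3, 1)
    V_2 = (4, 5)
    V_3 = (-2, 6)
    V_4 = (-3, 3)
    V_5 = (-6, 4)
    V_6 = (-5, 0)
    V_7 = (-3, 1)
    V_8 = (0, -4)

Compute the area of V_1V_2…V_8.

Apply the shoelace (surveyor's) formula: 2A = Σ (x_i·y_{i+1} − x_{i+1}·y_i), indices taken mod 8.
Σ = (11) + (34) + (12) + (6) + (20) + (-5) + (12) + (12) = 102
Area = |Σ|/2 = 51.

51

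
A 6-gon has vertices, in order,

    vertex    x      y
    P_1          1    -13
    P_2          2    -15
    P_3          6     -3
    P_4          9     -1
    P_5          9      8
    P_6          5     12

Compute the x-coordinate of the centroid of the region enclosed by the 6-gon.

742/141

Apply the shoelace formula. First the cross-terms c_i = x_i·y_{i+1} − x_{i+1}·y_i:
  11, 84, 21, 81, 68, -77  ⇒  2A = 188, A = 94.
Then Σ (x_i + x_{i+1})·c_i = 2968, so x̄ = 2968 / (6·94) = 742/141.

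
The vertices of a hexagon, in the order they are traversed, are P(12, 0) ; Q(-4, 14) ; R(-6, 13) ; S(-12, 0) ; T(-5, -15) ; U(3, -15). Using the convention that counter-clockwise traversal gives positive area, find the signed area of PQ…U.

Apply the shoelace formula: 2A = Σ (x_i·y_{i+1} − x_{i+1}·y_i), indices taken mod 6.
Cross-terms: 168, 32, 156, 180, 120, 180  ⇒  Σ = 836
Signed area = Σ/2 = 418 (positive ⇒ counter-clockwise traversal).

418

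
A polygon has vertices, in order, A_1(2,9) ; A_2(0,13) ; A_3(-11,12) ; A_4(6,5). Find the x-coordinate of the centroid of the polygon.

Apply the shoelace (surveyor's) formula. First the cross-terms c_i = x_i·y_{i+1} − x_{i+1}·y_i:
  26, 143, -127, 44  ⇒  2A = 86, A = 43.
Then Σ (x_i + x_{i+1})·c_i = -534, so x̄ = -534 / (6·43) = -89/43.

-89/43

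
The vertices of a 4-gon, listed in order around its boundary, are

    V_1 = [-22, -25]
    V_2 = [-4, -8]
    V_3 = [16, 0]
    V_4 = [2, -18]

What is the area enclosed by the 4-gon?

265

Apply the shoelace formula: 2A = Σ (x_i·y_{i+1} − x_{i+1}·y_i), indices taken mod 4.
Σ = (76) + (128) + (-288) + (-446) = -530
Area = |Σ|/2 = 265.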